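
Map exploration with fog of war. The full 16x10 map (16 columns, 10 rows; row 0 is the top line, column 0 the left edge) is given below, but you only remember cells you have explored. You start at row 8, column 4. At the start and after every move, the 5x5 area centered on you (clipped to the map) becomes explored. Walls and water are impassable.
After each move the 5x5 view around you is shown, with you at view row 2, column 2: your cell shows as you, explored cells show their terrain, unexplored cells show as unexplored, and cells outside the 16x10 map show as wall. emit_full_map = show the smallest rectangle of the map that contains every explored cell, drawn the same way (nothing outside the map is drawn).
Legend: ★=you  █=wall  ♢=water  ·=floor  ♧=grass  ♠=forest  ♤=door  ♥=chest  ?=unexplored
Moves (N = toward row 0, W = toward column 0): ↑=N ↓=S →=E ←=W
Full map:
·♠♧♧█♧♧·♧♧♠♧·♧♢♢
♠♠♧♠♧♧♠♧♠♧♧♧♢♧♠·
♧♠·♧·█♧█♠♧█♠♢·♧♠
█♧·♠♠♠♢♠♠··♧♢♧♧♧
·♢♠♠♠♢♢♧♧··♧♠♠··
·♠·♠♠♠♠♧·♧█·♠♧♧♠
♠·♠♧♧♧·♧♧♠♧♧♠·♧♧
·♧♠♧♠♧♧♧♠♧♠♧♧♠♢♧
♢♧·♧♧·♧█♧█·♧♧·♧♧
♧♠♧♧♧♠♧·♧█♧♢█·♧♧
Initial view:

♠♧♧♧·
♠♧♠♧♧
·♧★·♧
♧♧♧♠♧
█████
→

♧♧♧·♧
♧♠♧♧♧
♧♧★♧█
♧♧♠♧·
█████

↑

♠♠♠♠♧
♧♧♧·♧
♧♠★♧♧
♧♧·♧█
♧♧♠♧·

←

·♠♠♠♠
♠♧♧♧·
♠♧★♧♧
·♧♧·♧
♧♧♧♠♧

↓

♠♧♧♧·
♠♧♠♧♧
·♧★·♧
♧♧♧♠♧
█████

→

♧♧♧·♧
♧♠♧♧♧
♧♧★♧█
♧♧♠♧·
█████

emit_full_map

·♠♠♠♠♧
♠♧♧♧·♧
♠♧♠♧♧♧
·♧♧★♧█
♧♧♧♠♧·

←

♠♧♧♧·
♠♧♠♧♧
·♧★·♧
♧♧♧♠♧
█████

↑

·♠♠♠♠
♠♧♧♧·
♠♧★♧♧
·♧♧·♧
♧♧♧♠♧


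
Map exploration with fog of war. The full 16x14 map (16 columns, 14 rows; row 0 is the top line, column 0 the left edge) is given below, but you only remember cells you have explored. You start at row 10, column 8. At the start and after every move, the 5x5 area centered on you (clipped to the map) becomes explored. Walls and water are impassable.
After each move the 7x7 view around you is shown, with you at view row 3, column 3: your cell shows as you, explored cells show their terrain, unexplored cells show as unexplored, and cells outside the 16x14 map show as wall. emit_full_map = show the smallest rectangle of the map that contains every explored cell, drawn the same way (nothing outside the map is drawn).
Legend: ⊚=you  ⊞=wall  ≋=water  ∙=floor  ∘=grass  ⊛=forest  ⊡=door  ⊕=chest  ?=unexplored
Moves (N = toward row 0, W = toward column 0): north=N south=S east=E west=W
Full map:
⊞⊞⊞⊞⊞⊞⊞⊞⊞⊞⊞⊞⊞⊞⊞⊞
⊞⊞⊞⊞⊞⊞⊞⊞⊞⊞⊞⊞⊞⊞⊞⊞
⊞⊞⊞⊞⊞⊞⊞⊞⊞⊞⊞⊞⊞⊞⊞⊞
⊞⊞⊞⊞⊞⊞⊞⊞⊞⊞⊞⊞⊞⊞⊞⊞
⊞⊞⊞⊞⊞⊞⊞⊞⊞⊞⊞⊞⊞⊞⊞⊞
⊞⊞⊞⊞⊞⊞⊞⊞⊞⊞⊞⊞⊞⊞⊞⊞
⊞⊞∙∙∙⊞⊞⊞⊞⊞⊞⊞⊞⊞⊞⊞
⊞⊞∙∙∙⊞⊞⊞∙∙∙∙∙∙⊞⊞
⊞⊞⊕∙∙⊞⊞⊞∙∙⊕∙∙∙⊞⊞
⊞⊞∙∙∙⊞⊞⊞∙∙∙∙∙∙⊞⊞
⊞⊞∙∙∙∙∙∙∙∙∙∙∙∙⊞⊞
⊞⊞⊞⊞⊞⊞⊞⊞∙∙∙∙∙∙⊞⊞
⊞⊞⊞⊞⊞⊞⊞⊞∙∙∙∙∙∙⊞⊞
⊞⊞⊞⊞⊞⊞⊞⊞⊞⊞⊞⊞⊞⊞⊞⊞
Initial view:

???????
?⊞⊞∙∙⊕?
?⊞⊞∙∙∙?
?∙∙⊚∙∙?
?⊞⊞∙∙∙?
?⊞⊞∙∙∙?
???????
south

?⊞⊞∙∙⊕?
?⊞⊞∙∙∙?
?∙∙∙∙∙?
?⊞⊞⊚∙∙?
?⊞⊞∙∙∙?
?⊞⊞⊞⊞⊞?
⊞⊞⊞⊞⊞⊞⊞

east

⊞⊞∙∙⊕??
⊞⊞∙∙∙∙?
∙∙∙∙∙∙?
⊞⊞∙⊚∙∙?
⊞⊞∙∙∙∙?
⊞⊞⊞⊞⊞⊞?
⊞⊞⊞⊞⊞⊞⊞

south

⊞⊞∙∙∙∙?
∙∙∙∙∙∙?
⊞⊞∙∙∙∙?
⊞⊞∙⊚∙∙?
⊞⊞⊞⊞⊞⊞?
⊞⊞⊞⊞⊞⊞⊞
⊞⊞⊞⊞⊞⊞⊞

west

?⊞⊞∙∙∙∙
?∙∙∙∙∙∙
?⊞⊞∙∙∙∙
?⊞⊞⊚∙∙∙
?⊞⊞⊞⊞⊞⊞
⊞⊞⊞⊞⊞⊞⊞
⊞⊞⊞⊞⊞⊞⊞

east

⊞⊞∙∙∙∙?
∙∙∙∙∙∙?
⊞⊞∙∙∙∙?
⊞⊞∙⊚∙∙?
⊞⊞⊞⊞⊞⊞?
⊞⊞⊞⊞⊞⊞⊞
⊞⊞⊞⊞⊞⊞⊞

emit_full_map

⊞⊞∙∙⊕?
⊞⊞∙∙∙∙
∙∙∙∙∙∙
⊞⊞∙∙∙∙
⊞⊞∙⊚∙∙
⊞⊞⊞⊞⊞⊞

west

?⊞⊞∙∙∙∙
?∙∙∙∙∙∙
?⊞⊞∙∙∙∙
?⊞⊞⊚∙∙∙
?⊞⊞⊞⊞⊞⊞
⊞⊞⊞⊞⊞⊞⊞
⊞⊞⊞⊞⊞⊞⊞


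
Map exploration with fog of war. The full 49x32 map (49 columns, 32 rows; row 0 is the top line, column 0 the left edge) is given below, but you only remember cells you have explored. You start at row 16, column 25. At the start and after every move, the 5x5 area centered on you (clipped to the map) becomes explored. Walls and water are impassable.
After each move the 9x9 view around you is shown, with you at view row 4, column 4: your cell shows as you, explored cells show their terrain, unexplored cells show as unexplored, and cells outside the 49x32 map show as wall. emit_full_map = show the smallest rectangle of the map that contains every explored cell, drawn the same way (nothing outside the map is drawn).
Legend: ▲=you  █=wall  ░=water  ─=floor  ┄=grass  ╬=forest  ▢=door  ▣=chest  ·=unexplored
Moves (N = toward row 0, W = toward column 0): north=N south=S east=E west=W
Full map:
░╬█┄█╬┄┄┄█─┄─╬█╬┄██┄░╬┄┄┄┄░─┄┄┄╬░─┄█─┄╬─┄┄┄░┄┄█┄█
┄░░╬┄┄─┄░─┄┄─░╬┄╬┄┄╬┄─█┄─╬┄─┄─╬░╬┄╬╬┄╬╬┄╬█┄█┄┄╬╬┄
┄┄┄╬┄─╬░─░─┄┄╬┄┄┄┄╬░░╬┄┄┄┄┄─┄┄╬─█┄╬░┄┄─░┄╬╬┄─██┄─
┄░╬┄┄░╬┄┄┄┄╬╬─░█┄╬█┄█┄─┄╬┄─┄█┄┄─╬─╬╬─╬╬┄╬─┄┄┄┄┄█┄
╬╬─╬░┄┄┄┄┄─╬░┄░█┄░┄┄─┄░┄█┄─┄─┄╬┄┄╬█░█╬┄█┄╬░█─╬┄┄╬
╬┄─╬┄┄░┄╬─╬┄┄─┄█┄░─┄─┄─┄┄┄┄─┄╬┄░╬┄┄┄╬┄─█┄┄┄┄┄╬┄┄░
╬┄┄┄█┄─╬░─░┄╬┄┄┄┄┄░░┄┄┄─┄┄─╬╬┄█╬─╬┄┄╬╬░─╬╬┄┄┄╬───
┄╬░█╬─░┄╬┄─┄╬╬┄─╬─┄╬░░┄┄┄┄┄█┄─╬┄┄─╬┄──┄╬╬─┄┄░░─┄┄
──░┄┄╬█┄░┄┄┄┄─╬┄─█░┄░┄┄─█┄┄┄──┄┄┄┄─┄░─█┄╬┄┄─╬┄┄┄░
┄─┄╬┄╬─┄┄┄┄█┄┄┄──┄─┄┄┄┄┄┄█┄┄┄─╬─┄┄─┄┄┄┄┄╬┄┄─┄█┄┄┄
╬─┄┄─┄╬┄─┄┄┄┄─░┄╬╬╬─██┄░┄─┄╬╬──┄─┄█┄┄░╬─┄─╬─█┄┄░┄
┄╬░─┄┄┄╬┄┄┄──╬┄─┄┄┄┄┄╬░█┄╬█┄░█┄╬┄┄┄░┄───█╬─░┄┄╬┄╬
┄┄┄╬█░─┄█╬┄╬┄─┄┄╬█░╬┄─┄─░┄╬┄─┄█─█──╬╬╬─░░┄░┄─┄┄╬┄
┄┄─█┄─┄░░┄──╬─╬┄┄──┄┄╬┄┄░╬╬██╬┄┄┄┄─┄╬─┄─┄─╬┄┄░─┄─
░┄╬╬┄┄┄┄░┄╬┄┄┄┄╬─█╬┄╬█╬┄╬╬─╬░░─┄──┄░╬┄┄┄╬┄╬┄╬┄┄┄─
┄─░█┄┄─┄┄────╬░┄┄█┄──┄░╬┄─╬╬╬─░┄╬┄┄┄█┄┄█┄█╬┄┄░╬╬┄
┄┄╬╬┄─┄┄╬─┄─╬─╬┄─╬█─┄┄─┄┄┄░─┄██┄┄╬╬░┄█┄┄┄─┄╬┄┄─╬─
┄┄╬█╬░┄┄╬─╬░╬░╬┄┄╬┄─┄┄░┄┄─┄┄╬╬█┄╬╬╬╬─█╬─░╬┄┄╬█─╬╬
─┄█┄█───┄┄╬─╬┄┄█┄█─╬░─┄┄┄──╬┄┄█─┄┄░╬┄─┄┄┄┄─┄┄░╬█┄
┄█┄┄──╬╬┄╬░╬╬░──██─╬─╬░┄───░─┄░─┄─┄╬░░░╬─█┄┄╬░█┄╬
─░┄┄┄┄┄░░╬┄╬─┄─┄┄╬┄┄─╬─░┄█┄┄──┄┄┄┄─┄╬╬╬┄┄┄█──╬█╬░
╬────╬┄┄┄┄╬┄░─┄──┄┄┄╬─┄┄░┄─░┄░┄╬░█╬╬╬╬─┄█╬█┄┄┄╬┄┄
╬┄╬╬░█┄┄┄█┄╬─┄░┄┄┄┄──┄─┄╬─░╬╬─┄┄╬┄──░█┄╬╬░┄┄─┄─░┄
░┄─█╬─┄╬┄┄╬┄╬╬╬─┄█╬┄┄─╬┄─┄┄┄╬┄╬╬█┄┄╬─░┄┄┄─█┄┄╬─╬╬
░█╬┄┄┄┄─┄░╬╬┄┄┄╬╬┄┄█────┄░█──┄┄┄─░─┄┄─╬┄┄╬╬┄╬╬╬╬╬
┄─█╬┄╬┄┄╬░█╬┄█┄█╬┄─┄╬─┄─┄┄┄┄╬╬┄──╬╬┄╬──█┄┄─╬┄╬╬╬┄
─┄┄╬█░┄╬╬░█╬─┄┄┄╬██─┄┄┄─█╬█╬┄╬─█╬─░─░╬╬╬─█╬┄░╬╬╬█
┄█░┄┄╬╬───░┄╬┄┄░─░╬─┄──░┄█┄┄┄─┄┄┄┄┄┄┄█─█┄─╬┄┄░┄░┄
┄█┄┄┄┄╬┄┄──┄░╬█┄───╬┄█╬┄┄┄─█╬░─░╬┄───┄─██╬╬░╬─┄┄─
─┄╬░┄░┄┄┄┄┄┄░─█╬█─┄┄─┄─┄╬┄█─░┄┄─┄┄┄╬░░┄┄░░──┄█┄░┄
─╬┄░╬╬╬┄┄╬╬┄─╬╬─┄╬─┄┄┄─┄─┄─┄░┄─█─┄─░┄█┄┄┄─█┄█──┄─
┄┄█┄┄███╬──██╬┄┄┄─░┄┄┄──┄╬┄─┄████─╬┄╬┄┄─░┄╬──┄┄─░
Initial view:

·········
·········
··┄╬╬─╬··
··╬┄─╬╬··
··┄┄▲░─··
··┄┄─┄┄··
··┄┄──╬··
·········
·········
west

·········
·········
··╬┄╬╬─╬·
··░╬┄─╬╬·
··─┄▲┄░─·
··░┄┄─┄┄·
··┄┄┄──╬·
·········
·········

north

·········
·········
··┄┄░╬╬··
··╬┄╬╬─╬·
··░╬▲─╬╬·
··─┄┄┄░─·
··░┄┄─┄┄·
··┄┄┄──╬·
·········

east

·········
·········
·┄┄░╬╬█··
·╬┄╬╬─╬··
·░╬┄▲╬╬··
·─┄┄┄░─··
·░┄┄─┄┄··
·┄┄┄──╬··
·········

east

·········
·········
┄┄░╬╬██··
╬┄╬╬─╬░··
░╬┄─▲╬╬··
─┄┄┄░─┄··
░┄┄─┄┄╬··
┄┄┄──╬···
·········

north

·········
·········
··░┄╬┄─··
┄┄░╬╬██··
╬┄╬╬▲╬░··
░╬┄─╬╬╬··
─┄┄┄░─┄··
░┄┄─┄┄╬··
┄┄┄──╬···

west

·········
·········
··─░┄╬┄─·
·┄┄░╬╬██·
·╬┄╬▲─╬░·
·░╬┄─╬╬╬·
·─┄┄┄░─┄·
·░┄┄─┄┄╬·
·┄┄┄──╬··

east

·········
·········
·─░┄╬┄─··
┄┄░╬╬██··
╬┄╬╬▲╬░··
░╬┄─╬╬╬··
─┄┄┄░─┄··
░┄┄─┄┄╬··
┄┄┄──╬···

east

·········
·········
─░┄╬┄─┄··
┄░╬╬██╬··
┄╬╬─▲░░··
╬┄─╬╬╬─··
┄┄┄░─┄█··
┄┄─┄┄╬···
┄┄──╬····

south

·········
─░┄╬┄─┄··
┄░╬╬██╬··
┄╬╬─╬░░··
╬┄─╬▲╬─··
┄┄┄░─┄█··
┄┄─┄┄╬╬··
┄┄──╬····
·········

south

─░┄╬┄─┄··
┄░╬╬██╬··
┄╬╬─╬░░··
╬┄─╬╬╬─··
┄┄┄░▲┄█··
┄┄─┄┄╬╬··
┄┄──╬┄┄··
·········
·········

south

┄░╬╬██╬··
┄╬╬─╬░░··
╬┄─╬╬╬─··
┄┄┄░─┄█··
┄┄─┄▲╬╬··
┄┄──╬┄┄··
··──░─┄··
·········
·········

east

░╬╬██╬···
╬╬─╬░░···
┄─╬╬╬─░··
┄┄░─┄██··
┄─┄┄▲╬█··
┄──╬┄┄█··
·──░─┄░··
·········
·········

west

┄░╬╬██╬··
┄╬╬─╬░░··
╬┄─╬╬╬─░·
┄┄┄░─┄██·
┄┄─┄▲╬╬█·
┄┄──╬┄┄█·
··──░─┄░·
·········
·········

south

┄╬╬─╬░░··
╬┄─╬╬╬─░·
┄┄┄░─┄██·
┄┄─┄┄╬╬█·
┄┄──▲┄┄█·
··──░─┄░·
··█┄┄──··
·········
·········

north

┄░╬╬██╬··
┄╬╬─╬░░··
╬┄─╬╬╬─░·
┄┄┄░─┄██·
┄┄─┄▲╬╬█·
┄┄──╬┄┄█·
··──░─┄░·
··█┄┄──··
·········

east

░╬╬██╬···
╬╬─╬░░···
┄─╬╬╬─░··
┄┄░─┄██··
┄─┄┄▲╬█··
┄──╬┄┄█··
·──░─┄░··
·█┄┄──···
·········

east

╬╬██╬····
╬─╬░░····
─╬╬╬─░┄··
┄░─┄██┄··
─┄┄╬▲█┄··
──╬┄┄█─··
──░─┄░─··
█┄┄──····
·········

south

╬─╬░░····
─╬╬╬─░┄··
┄░─┄██┄··
─┄┄╬╬█┄··
──╬┄▲█─··
──░─┄░─··
█┄┄──┄┄··
·········
·········

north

╬╬██╬····
╬─╬░░····
─╬╬╬─░┄··
┄░─┄██┄··
─┄┄╬▲█┄··
──╬┄┄█─··
──░─┄░─··
█┄┄──┄┄··
·········

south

╬─╬░░····
─╬╬╬─░┄··
┄░─┄██┄··
─┄┄╬╬█┄··
──╬┄▲█─··
──░─┄░─··
█┄┄──┄┄··
·········
·········

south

─╬╬╬─░┄··
┄░─┄██┄··
─┄┄╬╬█┄··
──╬┄┄█─··
──░─▲░─··
█┄┄──┄┄··
··░┄░┄╬··
·········
·········

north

╬─╬░░····
─╬╬╬─░┄··
┄░─┄██┄··
─┄┄╬╬█┄··
──╬┄▲█─··
──░─┄░─··
█┄┄──┄┄··
··░┄░┄╬··
·········

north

╬╬██╬····
╬─╬░░····
─╬╬╬─░┄··
┄░─┄██┄··
─┄┄╬▲█┄··
──╬┄┄█─··
──░─┄░─··
█┄┄──┄┄··
··░┄░┄╬··

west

░╬╬██╬···
╬╬─╬░░···
┄─╬╬╬─░┄·
┄┄░─┄██┄·
┄─┄┄▲╬█┄·
┄──╬┄┄█─·
·──░─┄░─·
·█┄┄──┄┄·
···░┄░┄╬·

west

┄░╬╬██╬··
┄╬╬─╬░░··
╬┄─╬╬╬─░┄
┄┄┄░─┄██┄
┄┄─┄▲╬╬█┄
┄┄──╬┄┄█─
··──░─┄░─
··█┄┄──┄┄
····░┄░┄╬

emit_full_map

·─░┄╬┄─┄··
┄┄░╬╬██╬··
╬┄╬╬─╬░░··
░╬┄─╬╬╬─░┄
─┄┄┄░─┄██┄
░┄┄─┄▲╬╬█┄
┄┄┄──╬┄┄█─
···──░─┄░─
···█┄┄──┄┄
·····░┄░┄╬

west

┄┄░╬╬██╬·
╬┄╬╬─╬░░·
░╬┄─╬╬╬─░
─┄┄┄░─┄██
░┄┄─▲┄╬╬█
┄┄┄──╬┄┄█
··───░─┄░
···█┄┄──┄
·····░┄░┄

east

┄░╬╬██╬··
┄╬╬─╬░░··
╬┄─╬╬╬─░┄
┄┄┄░─┄██┄
┄┄─┄▲╬╬█┄
┄┄──╬┄┄█─
·───░─┄░─
··█┄┄──┄┄
····░┄░┄╬

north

─░┄╬┄─┄··
┄░╬╬██╬··
┄╬╬─╬░░··
╬┄─╬╬╬─░┄
┄┄┄░▲┄██┄
┄┄─┄┄╬╬█┄
┄┄──╬┄┄█─
·───░─┄░─
··█┄┄──┄┄

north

·········
─░┄╬┄─┄··
┄░╬╬██╬··
┄╬╬─╬░░··
╬┄─╬▲╬─░┄
┄┄┄░─┄██┄
┄┄─┄┄╬╬█┄
┄┄──╬┄┄█─
·───░─┄░─

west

·········
·─░┄╬┄─┄·
┄┄░╬╬██╬·
╬┄╬╬─╬░░·
░╬┄─▲╬╬─░
─┄┄┄░─┄██
░┄┄─┄┄╬╬█
┄┄┄──╬┄┄█
··───░─┄░

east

·········
─░┄╬┄─┄··
┄░╬╬██╬··
┄╬╬─╬░░··
╬┄─╬▲╬─░┄
┄┄┄░─┄██┄
┄┄─┄┄╬╬█┄
┄┄──╬┄┄█─
·───░─┄░─

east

·········
░┄╬┄─┄···
░╬╬██╬┄··
╬╬─╬░░─··
┄─╬╬▲─░┄·
┄┄░─┄██┄·
┄─┄┄╬╬█┄·
┄──╬┄┄█─·
───░─┄░─·

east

·········
┄╬┄─┄····
╬╬██╬┄┄··
╬─╬░░─┄··
─╬╬╬▲░┄··
┄░─┄██┄··
─┄┄╬╬█┄··
──╬┄┄█─··
──░─┄░─··

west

·········
░┄╬┄─┄···
░╬╬██╬┄┄·
╬╬─╬░░─┄·
┄─╬╬▲─░┄·
┄┄░─┄██┄·
┄─┄┄╬╬█┄·
┄──╬┄┄█─·
───░─┄░─·

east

·········
┄╬┄─┄····
╬╬██╬┄┄··
╬─╬░░─┄··
─╬╬╬▲░┄··
┄░─┄██┄··
─┄┄╬╬█┄··
──╬┄┄█─··
──░─┄░─··

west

·········
░┄╬┄─┄···
░╬╬██╬┄┄·
╬╬─╬░░─┄·
┄─╬╬▲─░┄·
┄┄░─┄██┄·
┄─┄┄╬╬█┄·
┄──╬┄┄█─·
───░─┄░─·

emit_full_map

·─░┄╬┄─┄··
┄┄░╬╬██╬┄┄
╬┄╬╬─╬░░─┄
░╬┄─╬╬▲─░┄
─┄┄┄░─┄██┄
░┄┄─┄┄╬╬█┄
┄┄┄──╬┄┄█─
··───░─┄░─
···█┄┄──┄┄
·····░┄░┄╬


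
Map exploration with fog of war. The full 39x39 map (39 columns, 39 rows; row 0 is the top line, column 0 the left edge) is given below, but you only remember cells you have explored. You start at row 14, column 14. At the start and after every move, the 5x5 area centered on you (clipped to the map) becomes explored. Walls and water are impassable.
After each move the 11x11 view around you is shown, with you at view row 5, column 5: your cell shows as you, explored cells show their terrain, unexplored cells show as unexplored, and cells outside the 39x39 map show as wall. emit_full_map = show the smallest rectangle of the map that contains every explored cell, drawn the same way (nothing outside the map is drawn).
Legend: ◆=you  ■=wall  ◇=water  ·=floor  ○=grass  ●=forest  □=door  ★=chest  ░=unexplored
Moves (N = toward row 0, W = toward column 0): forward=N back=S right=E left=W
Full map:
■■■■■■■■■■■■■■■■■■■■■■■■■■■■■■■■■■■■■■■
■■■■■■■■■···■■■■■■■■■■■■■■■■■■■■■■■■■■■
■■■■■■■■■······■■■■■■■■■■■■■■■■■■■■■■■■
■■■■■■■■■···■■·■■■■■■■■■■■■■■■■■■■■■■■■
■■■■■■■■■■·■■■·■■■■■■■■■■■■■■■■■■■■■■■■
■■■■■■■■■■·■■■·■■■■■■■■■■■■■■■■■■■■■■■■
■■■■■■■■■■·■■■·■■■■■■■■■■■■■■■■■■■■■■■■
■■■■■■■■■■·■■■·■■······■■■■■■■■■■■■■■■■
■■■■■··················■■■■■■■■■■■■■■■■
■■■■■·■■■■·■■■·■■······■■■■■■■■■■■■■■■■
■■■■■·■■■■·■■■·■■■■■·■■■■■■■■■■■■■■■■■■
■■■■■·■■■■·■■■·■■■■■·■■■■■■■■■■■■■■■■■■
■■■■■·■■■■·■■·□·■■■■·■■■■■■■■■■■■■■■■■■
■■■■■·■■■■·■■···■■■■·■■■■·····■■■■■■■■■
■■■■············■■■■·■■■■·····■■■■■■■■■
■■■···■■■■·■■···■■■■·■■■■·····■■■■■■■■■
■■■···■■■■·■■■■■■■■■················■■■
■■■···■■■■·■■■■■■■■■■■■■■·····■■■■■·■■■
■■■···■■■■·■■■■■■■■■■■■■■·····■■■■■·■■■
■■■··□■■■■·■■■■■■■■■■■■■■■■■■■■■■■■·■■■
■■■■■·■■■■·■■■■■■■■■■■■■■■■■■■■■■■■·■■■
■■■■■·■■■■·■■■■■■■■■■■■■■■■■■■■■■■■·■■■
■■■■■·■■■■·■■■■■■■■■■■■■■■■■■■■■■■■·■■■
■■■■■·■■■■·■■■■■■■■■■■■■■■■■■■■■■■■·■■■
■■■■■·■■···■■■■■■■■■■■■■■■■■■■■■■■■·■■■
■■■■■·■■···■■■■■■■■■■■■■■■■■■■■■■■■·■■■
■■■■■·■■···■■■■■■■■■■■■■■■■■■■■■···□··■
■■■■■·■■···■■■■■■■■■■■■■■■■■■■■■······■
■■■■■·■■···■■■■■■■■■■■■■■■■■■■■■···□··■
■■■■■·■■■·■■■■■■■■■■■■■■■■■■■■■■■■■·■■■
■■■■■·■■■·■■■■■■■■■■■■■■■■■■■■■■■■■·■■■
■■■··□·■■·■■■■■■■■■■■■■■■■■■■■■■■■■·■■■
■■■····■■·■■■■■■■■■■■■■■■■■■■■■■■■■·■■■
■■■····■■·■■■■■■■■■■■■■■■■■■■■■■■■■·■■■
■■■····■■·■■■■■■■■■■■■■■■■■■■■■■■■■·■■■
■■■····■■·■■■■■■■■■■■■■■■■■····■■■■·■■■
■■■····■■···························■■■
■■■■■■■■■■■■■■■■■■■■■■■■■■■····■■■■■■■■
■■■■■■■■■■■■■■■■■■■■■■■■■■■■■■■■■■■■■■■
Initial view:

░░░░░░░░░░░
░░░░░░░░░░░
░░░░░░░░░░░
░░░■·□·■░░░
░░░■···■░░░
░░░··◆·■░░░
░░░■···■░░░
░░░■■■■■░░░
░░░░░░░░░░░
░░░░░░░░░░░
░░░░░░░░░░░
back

░░░░░░░░░░░
░░░░░░░░░░░
░░░■·□·■░░░
░░░■···■░░░
░░░····■░░░
░░░■·◆·■░░░
░░░■■■■■░░░
░░░■■■■■░░░
░░░░░░░░░░░
░░░░░░░░░░░
░░░░░░░░░░░

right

░░░░░░░░░░░
░░░░░░░░░░░
░░■·□·■░░░░
░░■···■■░░░
░░····■■░░░
░░■··◆■■░░░
░░■■■■■■░░░
░░■■■■■■░░░
░░░░░░░░░░░
░░░░░░░░░░░
░░░░░░░░░░░

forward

░░░░░░░░░░░
░░░░░░░░░░░
░░░░░░░░░░░
░░■·□·■■░░░
░░■···■■░░░
░░···◆■■░░░
░░■···■■░░░
░░■■■■■■░░░
░░■■■■■■░░░
░░░░░░░░░░░
░░░░░░░░░░░

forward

░░░░░░░░░░░
░░░░░░░░░░░
░░░░░░░░░░░
░░░■·■■■░░░
░░■·□·■■░░░
░░■··◆■■░░░
░░····■■░░░
░░■···■■░░░
░░■■■■■■░░░
░░■■■■■■░░░
░░░░░░░░░░░

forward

░░░░░░░░░░░
░░░░░░░░░░░
░░░░░░░░░░░
░░░■·■■■░░░
░░░■·■■■░░░
░░■·□◆■■░░░
░░■···■■░░░
░░····■■░░░
░░■···■■░░░
░░■■■■■■░░░
░░■■■■■■░░░

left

░░░░░░░░░░░
░░░░░░░░░░░
░░░░░░░░░░░
░░░■■·■■■░░
░░░■■·■■■░░
░░░■·◆·■■░░
░░░■···■■░░
░░░····■■░░
░░░■···■■░░
░░░■■■■■■░░
░░░■■■■■■░░

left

░░░░░░░░░░░
░░░░░░░░░░░
░░░░░░░░░░░
░░░■■■·■■■░
░░░■■■·■■■░
░░░■■◆□·■■░
░░░■■···■■░
░░░·····■■░
░░░░■···■■░
░░░░■■■■■■░
░░░░■■■■■■░

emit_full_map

■■■·■■■
■■■·■■■
■■◆□·■■
■■···■■
·····■■
░■···■■
░■■■■■■
░■■■■■■

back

░░░░░░░░░░░
░░░░░░░░░░░
░░░■■■·■■■░
░░░■■■·■■■░
░░░■■·□·■■░
░░░■■◆··■■░
░░░·····■■░
░░░■■···■■░
░░░░■■■■■■░
░░░░■■■■■■░
░░░░░░░░░░░

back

░░░░░░░░░░░
░░░■■■·■■■░
░░░■■■·■■■░
░░░■■·□·■■░
░░░■■···■■░
░░░··◆··■■░
░░░■■···■■░
░░░■■■■■■■░
░░░░■■■■■■░
░░░░░░░░░░░
░░░░░░░░░░░

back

░░░■■■·■■■░
░░░■■■·■■■░
░░░■■·□·■■░
░░░■■···■■░
░░░·····■■░
░░░■■◆··■■░
░░░■■■■■■■░
░░░■■■■■■■░
░░░░░░░░░░░
░░░░░░░░░░░
░░░░░░░░░░░

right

░░■■■·■■■░░
░░■■■·■■■░░
░░■■·□·■■░░
░░■■···■■░░
░░·····■■░░
░░■■·◆·■■░░
░░■■■■■■■░░
░░■■■■■■■░░
░░░░░░░░░░░
░░░░░░░░░░░
░░░░░░░░░░░

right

░■■■·■■■░░░
░■■■·■■■░░░
░■■·□·■■░░░
░■■···■■░░░
░·····■■░░░
░■■··◆■■░░░
░■■■■■■■░░░
░■■■■■■■░░░
░░░░░░░░░░░
░░░░░░░░░░░
░░░░░░░░░░░

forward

░░░░░░░░░░░
░■■■·■■■░░░
░■■■·■■■░░░
░■■·□·■■░░░
░■■···■■░░░
░····◆■■░░░
░■■···■■░░░
░■■■■■■■░░░
░■■■■■■■░░░
░░░░░░░░░░░
░░░░░░░░░░░

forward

░░░░░░░░░░░
░░░░░░░░░░░
░■■■·■■■░░░
░■■■·■■■░░░
░■■·□·■■░░░
░■■··◆■■░░░
░·····■■░░░
░■■···■■░░░
░■■■■■■■░░░
░■■■■■■■░░░
░░░░░░░░░░░

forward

░░░░░░░░░░░
░░░░░░░░░░░
░░░░░░░░░░░
░■■■·■■■░░░
░■■■·■■■░░░
░■■·□◆■■░░░
░■■···■■░░░
░·····■■░░░
░■■···■■░░░
░■■■■■■■░░░
░■■■■■■■░░░

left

░░░░░░░░░░░
░░░░░░░░░░░
░░░░░░░░░░░
░░■■■·■■■░░
░░■■■·■■■░░
░░■■·◆·■■░░
░░■■···■■░░
░░·····■■░░
░░■■···■■░░
░░■■■■■■■░░
░░■■■■■■■░░

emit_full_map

■■■·■■■
■■■·■■■
■■·◆·■■
■■···■■
·····■■
■■···■■
■■■■■■■
■■■■■■■

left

░░░░░░░░░░░
░░░░░░░░░░░
░░░░░░░░░░░
░░░■■■·■■■░
░░░■■■·■■■░
░░░■■◆□·■■░
░░░■■···■■░
░░░·····■■░
░░░■■···■■░
░░░■■■■■■■░
░░░■■■■■■■░

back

░░░░░░░░░░░
░░░░░░░░░░░
░░░■■■·■■■░
░░░■■■·■■■░
░░░■■·□·■■░
░░░■■◆··■■░
░░░·····■■░
░░░■■···■■░
░░░■■■■■■■░
░░░■■■■■■■░
░░░░░░░░░░░

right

░░░░░░░░░░░
░░░░░░░░░░░
░░■■■·■■■░░
░░■■■·■■■░░
░░■■·□·■■░░
░░■■·◆·■■░░
░░·····■■░░
░░■■···■■░░
░░■■■■■■■░░
░░■■■■■■■░░
░░░░░░░░░░░

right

░░░░░░░░░░░
░░░░░░░░░░░
░■■■·■■■░░░
░■■■·■■■░░░
░■■·□·■■░░░
░■■··◆■■░░░
░·····■■░░░
░■■···■■░░░
░■■■■■■■░░░
░■■■■■■■░░░
░░░░░░░░░░░

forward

░░░░░░░░░░░
░░░░░░░░░░░
░░░░░░░░░░░
░■■■·■■■░░░
░■■■·■■■░░░
░■■·□◆■■░░░
░■■···■■░░░
░·····■■░░░
░■■···■■░░░
░■■■■■■■░░░
░■■■■■■■░░░

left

░░░░░░░░░░░
░░░░░░░░░░░
░░░░░░░░░░░
░░■■■·■■■░░
░░■■■·■■■░░
░░■■·◆·■■░░
░░■■···■■░░
░░·····■■░░
░░■■···■■░░
░░■■■■■■■░░
░░■■■■■■■░░

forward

░░░░░░░░░░░
░░░░░░░░░░░
░░░░░░░░░░░
░░░■■·■■░░░
░░■■■·■■■░░
░░■■■◆■■■░░
░░■■·□·■■░░
░░■■···■■░░
░░·····■■░░
░░■■···■■░░
░░■■■■■■■░░

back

░░░░░░░░░░░
░░░░░░░░░░░
░░░■■·■■░░░
░░■■■·■■■░░
░░■■■·■■■░░
░░■■·◆·■■░░
░░■■···■■░░
░░·····■■░░
░░■■···■■░░
░░■■■■■■■░░
░░■■■■■■■░░

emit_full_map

░■■·■■░
■■■·■■■
■■■·■■■
■■·◆·■■
■■···■■
·····■■
■■···■■
■■■■■■■
■■■■■■■


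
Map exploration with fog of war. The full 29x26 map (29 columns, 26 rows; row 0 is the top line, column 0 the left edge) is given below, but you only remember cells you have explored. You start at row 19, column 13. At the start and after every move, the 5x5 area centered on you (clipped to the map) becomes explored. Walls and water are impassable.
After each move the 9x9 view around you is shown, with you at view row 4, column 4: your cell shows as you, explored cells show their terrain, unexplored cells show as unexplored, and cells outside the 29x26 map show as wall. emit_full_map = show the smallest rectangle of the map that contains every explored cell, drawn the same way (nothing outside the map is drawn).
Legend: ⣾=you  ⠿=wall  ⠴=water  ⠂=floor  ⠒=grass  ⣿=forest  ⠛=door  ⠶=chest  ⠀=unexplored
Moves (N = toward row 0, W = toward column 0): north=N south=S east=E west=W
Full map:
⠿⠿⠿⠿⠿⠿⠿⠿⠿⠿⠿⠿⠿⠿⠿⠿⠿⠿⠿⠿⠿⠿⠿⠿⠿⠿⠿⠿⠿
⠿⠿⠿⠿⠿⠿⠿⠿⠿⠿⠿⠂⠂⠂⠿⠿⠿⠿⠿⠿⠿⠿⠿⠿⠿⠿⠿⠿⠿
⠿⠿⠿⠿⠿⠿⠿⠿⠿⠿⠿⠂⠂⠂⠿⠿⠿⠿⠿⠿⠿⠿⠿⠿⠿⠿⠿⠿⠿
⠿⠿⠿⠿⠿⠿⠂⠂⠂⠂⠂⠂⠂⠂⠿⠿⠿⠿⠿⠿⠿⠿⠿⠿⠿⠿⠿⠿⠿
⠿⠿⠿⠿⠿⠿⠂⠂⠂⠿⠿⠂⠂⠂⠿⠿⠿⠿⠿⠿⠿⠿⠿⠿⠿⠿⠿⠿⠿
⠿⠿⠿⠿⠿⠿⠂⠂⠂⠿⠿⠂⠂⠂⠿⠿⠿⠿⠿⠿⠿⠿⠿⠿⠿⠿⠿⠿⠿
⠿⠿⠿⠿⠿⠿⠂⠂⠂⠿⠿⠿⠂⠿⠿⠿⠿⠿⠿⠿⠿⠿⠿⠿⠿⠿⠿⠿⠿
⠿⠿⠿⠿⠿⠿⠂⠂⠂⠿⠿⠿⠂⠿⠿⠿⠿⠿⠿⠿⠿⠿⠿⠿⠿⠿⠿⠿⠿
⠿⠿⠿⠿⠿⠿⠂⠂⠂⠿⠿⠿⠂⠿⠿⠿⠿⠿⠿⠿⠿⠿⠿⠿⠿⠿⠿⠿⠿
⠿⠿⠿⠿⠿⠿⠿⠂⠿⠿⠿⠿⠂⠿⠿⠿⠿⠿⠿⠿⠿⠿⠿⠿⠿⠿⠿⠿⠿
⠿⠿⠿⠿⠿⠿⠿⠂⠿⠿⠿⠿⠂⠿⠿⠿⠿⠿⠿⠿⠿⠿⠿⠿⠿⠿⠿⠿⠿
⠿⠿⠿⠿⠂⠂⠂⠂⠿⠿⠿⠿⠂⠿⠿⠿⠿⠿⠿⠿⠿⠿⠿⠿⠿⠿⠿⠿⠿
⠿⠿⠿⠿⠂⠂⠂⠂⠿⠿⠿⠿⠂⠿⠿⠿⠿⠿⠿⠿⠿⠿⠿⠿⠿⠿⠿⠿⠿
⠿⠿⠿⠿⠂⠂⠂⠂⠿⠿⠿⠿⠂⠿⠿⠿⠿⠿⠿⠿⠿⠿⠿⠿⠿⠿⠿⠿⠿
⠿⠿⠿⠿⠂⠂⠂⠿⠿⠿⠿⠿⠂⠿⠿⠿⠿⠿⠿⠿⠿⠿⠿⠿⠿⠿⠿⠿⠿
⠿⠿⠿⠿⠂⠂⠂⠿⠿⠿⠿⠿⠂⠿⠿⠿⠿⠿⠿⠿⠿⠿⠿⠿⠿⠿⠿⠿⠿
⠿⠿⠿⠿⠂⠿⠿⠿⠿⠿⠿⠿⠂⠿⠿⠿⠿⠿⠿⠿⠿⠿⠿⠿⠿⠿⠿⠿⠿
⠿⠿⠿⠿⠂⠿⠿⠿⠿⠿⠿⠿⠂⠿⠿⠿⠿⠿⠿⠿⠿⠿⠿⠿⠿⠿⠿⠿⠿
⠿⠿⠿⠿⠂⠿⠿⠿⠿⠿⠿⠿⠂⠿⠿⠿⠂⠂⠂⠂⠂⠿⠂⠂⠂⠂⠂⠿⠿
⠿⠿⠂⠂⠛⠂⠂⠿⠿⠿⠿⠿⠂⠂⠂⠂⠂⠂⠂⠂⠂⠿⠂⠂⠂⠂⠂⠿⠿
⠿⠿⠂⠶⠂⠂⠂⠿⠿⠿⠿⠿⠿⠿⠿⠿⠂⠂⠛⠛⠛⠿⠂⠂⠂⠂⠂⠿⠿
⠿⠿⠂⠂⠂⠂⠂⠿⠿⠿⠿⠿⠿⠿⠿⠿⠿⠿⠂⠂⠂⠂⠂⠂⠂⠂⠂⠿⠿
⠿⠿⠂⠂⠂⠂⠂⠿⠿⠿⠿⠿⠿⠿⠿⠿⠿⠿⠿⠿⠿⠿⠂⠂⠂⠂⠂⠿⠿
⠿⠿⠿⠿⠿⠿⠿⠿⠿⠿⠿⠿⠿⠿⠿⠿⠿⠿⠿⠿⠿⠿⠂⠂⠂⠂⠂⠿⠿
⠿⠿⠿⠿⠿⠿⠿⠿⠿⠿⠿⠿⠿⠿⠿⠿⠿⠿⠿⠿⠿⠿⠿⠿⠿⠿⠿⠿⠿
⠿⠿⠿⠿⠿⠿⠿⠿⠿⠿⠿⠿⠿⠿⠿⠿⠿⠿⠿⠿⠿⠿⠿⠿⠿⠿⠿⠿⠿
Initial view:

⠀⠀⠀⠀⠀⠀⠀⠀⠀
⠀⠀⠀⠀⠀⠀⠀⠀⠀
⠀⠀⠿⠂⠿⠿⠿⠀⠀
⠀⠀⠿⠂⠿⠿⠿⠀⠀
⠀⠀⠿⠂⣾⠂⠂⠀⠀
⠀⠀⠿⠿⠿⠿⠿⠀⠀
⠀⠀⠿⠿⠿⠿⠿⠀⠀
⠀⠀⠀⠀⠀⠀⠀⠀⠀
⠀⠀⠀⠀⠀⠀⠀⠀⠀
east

⠀⠀⠀⠀⠀⠀⠀⠀⠀
⠀⠀⠀⠀⠀⠀⠀⠀⠀
⠀⠿⠂⠿⠿⠿⠿⠀⠀
⠀⠿⠂⠿⠿⠿⠂⠀⠀
⠀⠿⠂⠂⣾⠂⠂⠀⠀
⠀⠿⠿⠿⠿⠿⠂⠀⠀
⠀⠿⠿⠿⠿⠿⠿⠀⠀
⠀⠀⠀⠀⠀⠀⠀⠀⠀
⠀⠀⠀⠀⠀⠀⠀⠀⠀

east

⠀⠀⠀⠀⠀⠀⠀⠀⠀
⠀⠀⠀⠀⠀⠀⠀⠀⠀
⠿⠂⠿⠿⠿⠿⠿⠀⠀
⠿⠂⠿⠿⠿⠂⠂⠀⠀
⠿⠂⠂⠂⣾⠂⠂⠀⠀
⠿⠿⠿⠿⠿⠂⠂⠀⠀
⠿⠿⠿⠿⠿⠿⠿⠀⠀
⠀⠀⠀⠀⠀⠀⠀⠀⠀
⠀⠀⠀⠀⠀⠀⠀⠀⠀

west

⠀⠀⠀⠀⠀⠀⠀⠀⠀
⠀⠀⠀⠀⠀⠀⠀⠀⠀
⠀⠿⠂⠿⠿⠿⠿⠿⠀
⠀⠿⠂⠿⠿⠿⠂⠂⠀
⠀⠿⠂⠂⣾⠂⠂⠂⠀
⠀⠿⠿⠿⠿⠿⠂⠂⠀
⠀⠿⠿⠿⠿⠿⠿⠿⠀
⠀⠀⠀⠀⠀⠀⠀⠀⠀
⠀⠀⠀⠀⠀⠀⠀⠀⠀

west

⠀⠀⠀⠀⠀⠀⠀⠀⠀
⠀⠀⠀⠀⠀⠀⠀⠀⠀
⠀⠀⠿⠂⠿⠿⠿⠿⠿
⠀⠀⠿⠂⠿⠿⠿⠂⠂
⠀⠀⠿⠂⣾⠂⠂⠂⠂
⠀⠀⠿⠿⠿⠿⠿⠂⠂
⠀⠀⠿⠿⠿⠿⠿⠿⠿
⠀⠀⠀⠀⠀⠀⠀⠀⠀
⠀⠀⠀⠀⠀⠀⠀⠀⠀

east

⠀⠀⠀⠀⠀⠀⠀⠀⠀
⠀⠀⠀⠀⠀⠀⠀⠀⠀
⠀⠿⠂⠿⠿⠿⠿⠿⠀
⠀⠿⠂⠿⠿⠿⠂⠂⠀
⠀⠿⠂⠂⣾⠂⠂⠂⠀
⠀⠿⠿⠿⠿⠿⠂⠂⠀
⠀⠿⠿⠿⠿⠿⠿⠿⠀
⠀⠀⠀⠀⠀⠀⠀⠀⠀
⠀⠀⠀⠀⠀⠀⠀⠀⠀

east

⠀⠀⠀⠀⠀⠀⠀⠀⠀
⠀⠀⠀⠀⠀⠀⠀⠀⠀
⠿⠂⠿⠿⠿⠿⠿⠀⠀
⠿⠂⠿⠿⠿⠂⠂⠀⠀
⠿⠂⠂⠂⣾⠂⠂⠀⠀
⠿⠿⠿⠿⠿⠂⠂⠀⠀
⠿⠿⠿⠿⠿⠿⠿⠀⠀
⠀⠀⠀⠀⠀⠀⠀⠀⠀
⠀⠀⠀⠀⠀⠀⠀⠀⠀

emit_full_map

⠿⠂⠿⠿⠿⠿⠿
⠿⠂⠿⠿⠿⠂⠂
⠿⠂⠂⠂⣾⠂⠂
⠿⠿⠿⠿⠿⠂⠂
⠿⠿⠿⠿⠿⠿⠿

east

⠀⠀⠀⠀⠀⠀⠀⠀⠀
⠀⠀⠀⠀⠀⠀⠀⠀⠀
⠂⠿⠿⠿⠿⠿⠿⠀⠀
⠂⠿⠿⠿⠂⠂⠂⠀⠀
⠂⠂⠂⠂⣾⠂⠂⠀⠀
⠿⠿⠿⠿⠂⠂⠛⠀⠀
⠿⠿⠿⠿⠿⠿⠂⠀⠀
⠀⠀⠀⠀⠀⠀⠀⠀⠀
⠀⠀⠀⠀⠀⠀⠀⠀⠀

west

⠀⠀⠀⠀⠀⠀⠀⠀⠀
⠀⠀⠀⠀⠀⠀⠀⠀⠀
⠿⠂⠿⠿⠿⠿⠿⠿⠀
⠿⠂⠿⠿⠿⠂⠂⠂⠀
⠿⠂⠂⠂⣾⠂⠂⠂⠀
⠿⠿⠿⠿⠿⠂⠂⠛⠀
⠿⠿⠿⠿⠿⠿⠿⠂⠀
⠀⠀⠀⠀⠀⠀⠀⠀⠀
⠀⠀⠀⠀⠀⠀⠀⠀⠀

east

⠀⠀⠀⠀⠀⠀⠀⠀⠀
⠀⠀⠀⠀⠀⠀⠀⠀⠀
⠂⠿⠿⠿⠿⠿⠿⠀⠀
⠂⠿⠿⠿⠂⠂⠂⠀⠀
⠂⠂⠂⠂⣾⠂⠂⠀⠀
⠿⠿⠿⠿⠂⠂⠛⠀⠀
⠿⠿⠿⠿⠿⠿⠂⠀⠀
⠀⠀⠀⠀⠀⠀⠀⠀⠀
⠀⠀⠀⠀⠀⠀⠀⠀⠀

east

⠀⠀⠀⠀⠀⠀⠀⠀⠀
⠀⠀⠀⠀⠀⠀⠀⠀⠀
⠿⠿⠿⠿⠿⠿⠿⠀⠀
⠿⠿⠿⠂⠂⠂⠂⠀⠀
⠂⠂⠂⠂⣾⠂⠂⠀⠀
⠿⠿⠿⠂⠂⠛⠛⠀⠀
⠿⠿⠿⠿⠿⠂⠂⠀⠀
⠀⠀⠀⠀⠀⠀⠀⠀⠀
⠀⠀⠀⠀⠀⠀⠀⠀⠀

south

⠀⠀⠀⠀⠀⠀⠀⠀⠀
⠿⠿⠿⠿⠿⠿⠿⠀⠀
⠿⠿⠿⠂⠂⠂⠂⠀⠀
⠂⠂⠂⠂⠂⠂⠂⠀⠀
⠿⠿⠿⠂⣾⠛⠛⠀⠀
⠿⠿⠿⠿⠿⠂⠂⠀⠀
⠀⠀⠿⠿⠿⠿⠿⠀⠀
⠀⠀⠀⠀⠀⠀⠀⠀⠀
⠀⠀⠀⠀⠀⠀⠀⠀⠀

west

⠀⠀⠀⠀⠀⠀⠀⠀⠀
⠂⠿⠿⠿⠿⠿⠿⠿⠀
⠂⠿⠿⠿⠂⠂⠂⠂⠀
⠂⠂⠂⠂⠂⠂⠂⠂⠀
⠿⠿⠿⠿⣾⠂⠛⠛⠀
⠿⠿⠿⠿⠿⠿⠂⠂⠀
⠀⠀⠿⠿⠿⠿⠿⠿⠀
⠀⠀⠀⠀⠀⠀⠀⠀⠀
⠀⠀⠀⠀⠀⠀⠀⠀⠀

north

⠀⠀⠀⠀⠀⠀⠀⠀⠀
⠀⠀⠀⠀⠀⠀⠀⠀⠀
⠂⠿⠿⠿⠿⠿⠿⠿⠀
⠂⠿⠿⠿⠂⠂⠂⠂⠀
⠂⠂⠂⠂⣾⠂⠂⠂⠀
⠿⠿⠿⠿⠂⠂⠛⠛⠀
⠿⠿⠿⠿⠿⠿⠂⠂⠀
⠀⠀⠿⠿⠿⠿⠿⠿⠀
⠀⠀⠀⠀⠀⠀⠀⠀⠀

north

⠀⠀⠀⠀⠀⠀⠀⠀⠀
⠀⠀⠀⠀⠀⠀⠀⠀⠀
⠀⠀⠿⠿⠿⠿⠿⠀⠀
⠂⠿⠿⠿⠿⠿⠿⠿⠀
⠂⠿⠿⠿⣾⠂⠂⠂⠀
⠂⠂⠂⠂⠂⠂⠂⠂⠀
⠿⠿⠿⠿⠂⠂⠛⠛⠀
⠿⠿⠿⠿⠿⠿⠂⠂⠀
⠀⠀⠿⠿⠿⠿⠿⠿⠀

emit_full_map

⠀⠀⠀⠿⠿⠿⠿⠿⠀
⠿⠂⠿⠿⠿⠿⠿⠿⠿
⠿⠂⠿⠿⠿⣾⠂⠂⠂
⠿⠂⠂⠂⠂⠂⠂⠂⠂
⠿⠿⠿⠿⠿⠂⠂⠛⠛
⠿⠿⠿⠿⠿⠿⠿⠂⠂
⠀⠀⠀⠿⠿⠿⠿⠿⠿

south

⠀⠀⠀⠀⠀⠀⠀⠀⠀
⠀⠀⠿⠿⠿⠿⠿⠀⠀
⠂⠿⠿⠿⠿⠿⠿⠿⠀
⠂⠿⠿⠿⠂⠂⠂⠂⠀
⠂⠂⠂⠂⣾⠂⠂⠂⠀
⠿⠿⠿⠿⠂⠂⠛⠛⠀
⠿⠿⠿⠿⠿⠿⠂⠂⠀
⠀⠀⠿⠿⠿⠿⠿⠿⠀
⠀⠀⠀⠀⠀⠀⠀⠀⠀

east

⠀⠀⠀⠀⠀⠀⠀⠀⠀
⠀⠿⠿⠿⠿⠿⠀⠀⠀
⠿⠿⠿⠿⠿⠿⠿⠀⠀
⠿⠿⠿⠂⠂⠂⠂⠀⠀
⠂⠂⠂⠂⣾⠂⠂⠀⠀
⠿⠿⠿⠂⠂⠛⠛⠀⠀
⠿⠿⠿⠿⠿⠂⠂⠀⠀
⠀⠿⠿⠿⠿⠿⠿⠀⠀
⠀⠀⠀⠀⠀⠀⠀⠀⠀

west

⠀⠀⠀⠀⠀⠀⠀⠀⠀
⠀⠀⠿⠿⠿⠿⠿⠀⠀
⠂⠿⠿⠿⠿⠿⠿⠿⠀
⠂⠿⠿⠿⠂⠂⠂⠂⠀
⠂⠂⠂⠂⣾⠂⠂⠂⠀
⠿⠿⠿⠿⠂⠂⠛⠛⠀
⠿⠿⠿⠿⠿⠿⠂⠂⠀
⠀⠀⠿⠿⠿⠿⠿⠿⠀
⠀⠀⠀⠀⠀⠀⠀⠀⠀

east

⠀⠀⠀⠀⠀⠀⠀⠀⠀
⠀⠿⠿⠿⠿⠿⠀⠀⠀
⠿⠿⠿⠿⠿⠿⠿⠀⠀
⠿⠿⠿⠂⠂⠂⠂⠀⠀
⠂⠂⠂⠂⣾⠂⠂⠀⠀
⠿⠿⠿⠂⠂⠛⠛⠀⠀
⠿⠿⠿⠿⠿⠂⠂⠀⠀
⠀⠿⠿⠿⠿⠿⠿⠀⠀
⠀⠀⠀⠀⠀⠀⠀⠀⠀

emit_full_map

⠀⠀⠀⠿⠿⠿⠿⠿⠀
⠿⠂⠿⠿⠿⠿⠿⠿⠿
⠿⠂⠿⠿⠿⠂⠂⠂⠂
⠿⠂⠂⠂⠂⠂⣾⠂⠂
⠿⠿⠿⠿⠿⠂⠂⠛⠛
⠿⠿⠿⠿⠿⠿⠿⠂⠂
⠀⠀⠀⠿⠿⠿⠿⠿⠿

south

⠀⠿⠿⠿⠿⠿⠀⠀⠀
⠿⠿⠿⠿⠿⠿⠿⠀⠀
⠿⠿⠿⠂⠂⠂⠂⠀⠀
⠂⠂⠂⠂⠂⠂⠂⠀⠀
⠿⠿⠿⠂⣾⠛⠛⠀⠀
⠿⠿⠿⠿⠿⠂⠂⠀⠀
⠀⠿⠿⠿⠿⠿⠿⠀⠀
⠀⠀⠀⠀⠀⠀⠀⠀⠀
⠀⠀⠀⠀⠀⠀⠀⠀⠀

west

⠀⠀⠿⠿⠿⠿⠿⠀⠀
⠂⠿⠿⠿⠿⠿⠿⠿⠀
⠂⠿⠿⠿⠂⠂⠂⠂⠀
⠂⠂⠂⠂⠂⠂⠂⠂⠀
⠿⠿⠿⠿⣾⠂⠛⠛⠀
⠿⠿⠿⠿⠿⠿⠂⠂⠀
⠀⠀⠿⠿⠿⠿⠿⠿⠀
⠀⠀⠀⠀⠀⠀⠀⠀⠀
⠀⠀⠀⠀⠀⠀⠀⠀⠀
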